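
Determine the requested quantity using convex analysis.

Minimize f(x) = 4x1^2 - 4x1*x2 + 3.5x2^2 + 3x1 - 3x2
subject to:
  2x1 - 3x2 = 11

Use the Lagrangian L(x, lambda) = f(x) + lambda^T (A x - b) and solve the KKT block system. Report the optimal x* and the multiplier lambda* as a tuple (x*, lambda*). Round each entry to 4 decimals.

Form the Lagrangian:
  L(x, lambda) = (1/2) x^T Q x + c^T x + lambda^T (A x - b)
Stationarity (grad_x L = 0): Q x + c + A^T lambda = 0.
Primal feasibility: A x = b.

This gives the KKT block system:
  [ Q   A^T ] [ x     ]   [-c ]
  [ A    0  ] [ lambda ] = [ b ]

Solving the linear system:
  x*      = (0.25, -3.5)
  lambda* = (-9.5)
  f(x*)   = 57.875

x* = (0.25, -3.5), lambda* = (-9.5)


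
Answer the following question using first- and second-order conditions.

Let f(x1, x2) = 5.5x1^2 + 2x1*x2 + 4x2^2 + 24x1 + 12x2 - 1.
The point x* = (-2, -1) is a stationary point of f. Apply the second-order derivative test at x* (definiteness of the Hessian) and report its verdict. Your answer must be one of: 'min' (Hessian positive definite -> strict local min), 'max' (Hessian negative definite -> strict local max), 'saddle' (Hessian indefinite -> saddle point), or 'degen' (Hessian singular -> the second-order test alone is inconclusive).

Compute the Hessian H = grad^2 f:
  H = [[11, 2], [2, 8]]
Verify stationarity: grad f(x*) = H x* + g = (0, 0).
Eigenvalues of H: 7, 12.
Both eigenvalues > 0, so H is positive definite -> x* is a strict local min.

min


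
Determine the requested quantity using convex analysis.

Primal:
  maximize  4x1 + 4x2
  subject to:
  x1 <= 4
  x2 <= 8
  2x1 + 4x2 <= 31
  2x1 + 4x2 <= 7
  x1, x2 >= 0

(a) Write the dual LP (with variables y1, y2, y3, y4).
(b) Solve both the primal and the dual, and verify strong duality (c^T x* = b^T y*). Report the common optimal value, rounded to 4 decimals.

The standard primal-dual pair for 'max c^T x s.t. A x <= b, x >= 0' is:
  Dual:  min b^T y  s.t.  A^T y >= c,  y >= 0.

So the dual LP is:
  minimize  4y1 + 8y2 + 31y3 + 7y4
  subject to:
    y1 + 2y3 + 2y4 >= 4
    y2 + 4y3 + 4y4 >= 4
    y1, y2, y3, y4 >= 0

Solving the primal: x* = (3.5, 0).
  primal value c^T x* = 14.
Solving the dual: y* = (0, 0, 0, 2).
  dual value b^T y* = 14.
Strong duality: c^T x* = b^T y*. Confirmed.

14


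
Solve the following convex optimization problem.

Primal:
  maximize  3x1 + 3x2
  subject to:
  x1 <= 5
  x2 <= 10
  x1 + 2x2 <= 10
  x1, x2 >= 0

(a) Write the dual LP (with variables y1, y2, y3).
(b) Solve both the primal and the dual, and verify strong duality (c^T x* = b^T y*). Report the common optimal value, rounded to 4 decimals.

The standard primal-dual pair for 'max c^T x s.t. A x <= b, x >= 0' is:
  Dual:  min b^T y  s.t.  A^T y >= c,  y >= 0.

So the dual LP is:
  minimize  5y1 + 10y2 + 10y3
  subject to:
    y1 + y3 >= 3
    y2 + 2y3 >= 3
    y1, y2, y3 >= 0

Solving the primal: x* = (5, 2.5).
  primal value c^T x* = 22.5.
Solving the dual: y* = (1.5, 0, 1.5).
  dual value b^T y* = 22.5.
Strong duality: c^T x* = b^T y*. Confirmed.

22.5


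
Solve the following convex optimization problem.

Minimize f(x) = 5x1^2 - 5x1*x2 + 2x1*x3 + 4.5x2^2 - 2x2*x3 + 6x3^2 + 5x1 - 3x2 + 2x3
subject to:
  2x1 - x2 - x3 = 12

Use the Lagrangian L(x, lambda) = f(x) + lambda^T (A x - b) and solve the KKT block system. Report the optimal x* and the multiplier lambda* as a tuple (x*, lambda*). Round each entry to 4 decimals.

Form the Lagrangian:
  L(x, lambda) = (1/2) x^T Q x + c^T x + lambda^T (A x - b)
Stationarity (grad_x L = 0): Q x + c + A^T lambda = 0.
Primal feasibility: A x = b.

This gives the KKT block system:
  [ Q   A^T ] [ x     ]   [-c ]
  [ A    0  ] [ lambda ] = [ b ]

Solving the linear system:
  x*      = (4.4, -0.36, -2.84)
  lambda* = (-22.56)
  f(x*)   = 144.06

x* = (4.4, -0.36, -2.84), lambda* = (-22.56)


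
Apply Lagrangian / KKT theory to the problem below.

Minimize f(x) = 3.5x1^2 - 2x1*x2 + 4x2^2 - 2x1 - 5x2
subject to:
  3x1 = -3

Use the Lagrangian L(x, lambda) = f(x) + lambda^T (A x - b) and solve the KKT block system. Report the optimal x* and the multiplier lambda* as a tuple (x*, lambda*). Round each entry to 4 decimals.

Form the Lagrangian:
  L(x, lambda) = (1/2) x^T Q x + c^T x + lambda^T (A x - b)
Stationarity (grad_x L = 0): Q x + c + A^T lambda = 0.
Primal feasibility: A x = b.

This gives the KKT block system:
  [ Q   A^T ] [ x     ]   [-c ]
  [ A    0  ] [ lambda ] = [ b ]

Solving the linear system:
  x*      = (-1, 0.375)
  lambda* = (3.25)
  f(x*)   = 4.9375

x* = (-1, 0.375), lambda* = (3.25)


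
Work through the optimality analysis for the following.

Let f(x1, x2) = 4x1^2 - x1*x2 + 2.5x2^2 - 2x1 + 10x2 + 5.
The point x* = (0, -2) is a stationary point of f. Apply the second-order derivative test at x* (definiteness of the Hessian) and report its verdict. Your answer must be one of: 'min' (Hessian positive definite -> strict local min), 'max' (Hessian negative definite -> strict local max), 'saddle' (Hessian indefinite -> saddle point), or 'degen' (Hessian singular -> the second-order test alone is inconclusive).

Compute the Hessian H = grad^2 f:
  H = [[8, -1], [-1, 5]]
Verify stationarity: grad f(x*) = H x* + g = (0, 0).
Eigenvalues of H: 4.6972, 8.3028.
Both eigenvalues > 0, so H is positive definite -> x* is a strict local min.

min


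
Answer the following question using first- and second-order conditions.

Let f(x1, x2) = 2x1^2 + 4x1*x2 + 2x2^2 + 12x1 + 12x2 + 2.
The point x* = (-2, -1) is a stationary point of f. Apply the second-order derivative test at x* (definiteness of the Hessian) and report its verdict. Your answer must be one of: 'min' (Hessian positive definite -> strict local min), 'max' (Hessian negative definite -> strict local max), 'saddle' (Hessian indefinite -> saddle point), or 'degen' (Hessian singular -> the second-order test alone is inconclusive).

Compute the Hessian H = grad^2 f:
  H = [[4, 4], [4, 4]]
Verify stationarity: grad f(x*) = H x* + g = (0, 0).
Eigenvalues of H: 0, 8.
H has a zero eigenvalue (singular; positive semidefinite but not definite), so H is neither positive definite, negative definite, nor indefinite. The second-order test alone is inconclusive -> degen.
(Indeed, f is constant along the null direction of H through x*, so x* is not a strict local extremum.)

degen


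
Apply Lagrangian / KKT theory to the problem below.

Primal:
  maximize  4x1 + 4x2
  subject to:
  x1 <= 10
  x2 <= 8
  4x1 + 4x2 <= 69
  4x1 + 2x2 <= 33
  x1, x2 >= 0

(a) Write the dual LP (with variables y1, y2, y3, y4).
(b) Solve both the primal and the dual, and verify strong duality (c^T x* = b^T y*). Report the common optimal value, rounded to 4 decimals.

The standard primal-dual pair for 'max c^T x s.t. A x <= b, x >= 0' is:
  Dual:  min b^T y  s.t.  A^T y >= c,  y >= 0.

So the dual LP is:
  minimize  10y1 + 8y2 + 69y3 + 33y4
  subject to:
    y1 + 4y3 + 4y4 >= 4
    y2 + 4y3 + 2y4 >= 4
    y1, y2, y3, y4 >= 0

Solving the primal: x* = (4.25, 8).
  primal value c^T x* = 49.
Solving the dual: y* = (0, 2, 0, 1).
  dual value b^T y* = 49.
Strong duality: c^T x* = b^T y*. Confirmed.

49


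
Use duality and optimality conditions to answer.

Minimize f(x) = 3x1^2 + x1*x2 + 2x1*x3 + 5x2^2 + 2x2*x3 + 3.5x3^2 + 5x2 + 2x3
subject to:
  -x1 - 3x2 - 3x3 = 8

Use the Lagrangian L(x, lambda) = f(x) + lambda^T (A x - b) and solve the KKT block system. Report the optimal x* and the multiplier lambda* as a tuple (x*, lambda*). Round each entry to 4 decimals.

Form the Lagrangian:
  L(x, lambda) = (1/2) x^T Q x + c^T x + lambda^T (A x - b)
Stationarity (grad_x L = 0): Q x + c + A^T lambda = 0.
Primal feasibility: A x = b.

This gives the KKT block system:
  [ Q   A^T ] [ x     ]   [-c ]
  [ A    0  ] [ lambda ] = [ b ]

Solving the linear system:
  x*      = (0.1137, -1.2622, -1.4423)
  lambda* = (-3.4645)
  f(x*)   = 9.2599

x* = (0.1137, -1.2622, -1.4423), lambda* = (-3.4645)


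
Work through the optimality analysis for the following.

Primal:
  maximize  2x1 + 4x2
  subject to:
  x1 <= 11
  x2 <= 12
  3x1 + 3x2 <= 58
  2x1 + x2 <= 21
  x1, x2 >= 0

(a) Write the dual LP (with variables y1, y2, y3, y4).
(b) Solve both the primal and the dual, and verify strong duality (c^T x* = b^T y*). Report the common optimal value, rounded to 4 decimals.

The standard primal-dual pair for 'max c^T x s.t. A x <= b, x >= 0' is:
  Dual:  min b^T y  s.t.  A^T y >= c,  y >= 0.

So the dual LP is:
  minimize  11y1 + 12y2 + 58y3 + 21y4
  subject to:
    y1 + 3y3 + 2y4 >= 2
    y2 + 3y3 + y4 >= 4
    y1, y2, y3, y4 >= 0

Solving the primal: x* = (4.5, 12).
  primal value c^T x* = 57.
Solving the dual: y* = (0, 3, 0, 1).
  dual value b^T y* = 57.
Strong duality: c^T x* = b^T y*. Confirmed.

57


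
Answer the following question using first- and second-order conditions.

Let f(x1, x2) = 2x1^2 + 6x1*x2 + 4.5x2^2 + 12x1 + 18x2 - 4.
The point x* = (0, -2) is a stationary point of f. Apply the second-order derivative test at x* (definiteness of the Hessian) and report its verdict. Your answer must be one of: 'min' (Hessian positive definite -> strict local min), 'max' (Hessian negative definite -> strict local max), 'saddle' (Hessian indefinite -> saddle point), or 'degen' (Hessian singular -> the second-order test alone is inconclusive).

Compute the Hessian H = grad^2 f:
  H = [[4, 6], [6, 9]]
Verify stationarity: grad f(x*) = H x* + g = (0, 0).
Eigenvalues of H: 0, 13.
H has a zero eigenvalue (singular; positive semidefinite but not definite), so H is neither positive definite, negative definite, nor indefinite. The second-order test alone is inconclusive -> degen.
(Indeed, f is constant along the null direction of H through x*, so x* is not a strict local extremum.)

degen


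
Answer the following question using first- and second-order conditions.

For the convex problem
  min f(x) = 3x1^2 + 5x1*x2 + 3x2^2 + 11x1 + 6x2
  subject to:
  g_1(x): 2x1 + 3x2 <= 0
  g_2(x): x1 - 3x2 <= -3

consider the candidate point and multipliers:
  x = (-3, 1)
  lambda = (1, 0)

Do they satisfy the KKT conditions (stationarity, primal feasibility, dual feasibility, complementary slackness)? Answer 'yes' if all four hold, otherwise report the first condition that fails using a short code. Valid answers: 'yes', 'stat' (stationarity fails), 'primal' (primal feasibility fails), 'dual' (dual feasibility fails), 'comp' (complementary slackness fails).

Gradient of f: grad f(x) = Q x + c = (-2, -3)
Constraint values g_i(x) = a_i^T x - b_i:
  g_1((-3, 1)) = -3
  g_2((-3, 1)) = -3
Stationarity residual: grad f(x) + sum_i lambda_i a_i = (0, 0)
  -> stationarity OK
Primal feasibility (all g_i <= 0): OK
Dual feasibility (all lambda_i >= 0): OK
Complementary slackness (lambda_i * g_i(x) = 0 for all i): FAILS

Verdict: the first failing condition is complementary_slackness -> comp.

comp


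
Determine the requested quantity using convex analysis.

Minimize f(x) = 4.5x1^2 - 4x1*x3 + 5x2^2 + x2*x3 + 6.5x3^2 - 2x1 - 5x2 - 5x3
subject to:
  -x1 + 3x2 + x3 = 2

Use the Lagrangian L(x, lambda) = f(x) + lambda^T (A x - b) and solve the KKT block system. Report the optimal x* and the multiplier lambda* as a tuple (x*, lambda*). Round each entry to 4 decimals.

Form the Lagrangian:
  L(x, lambda) = (1/2) x^T Q x + c^T x + lambda^T (A x - b)
Stationarity (grad_x L = 0): Q x + c + A^T lambda = 0.
Primal feasibility: A x = b.

This gives the KKT block system:
  [ Q   A^T ] [ x     ]   [-c ]
  [ A    0  ] [ lambda ] = [ b ]

Solving the linear system:
  x*      = (0.3782, 0.6267, 0.498)
  lambda* = (-0.5884)
  f(x*)   = -2.6017

x* = (0.3782, 0.6267, 0.498), lambda* = (-0.5884)


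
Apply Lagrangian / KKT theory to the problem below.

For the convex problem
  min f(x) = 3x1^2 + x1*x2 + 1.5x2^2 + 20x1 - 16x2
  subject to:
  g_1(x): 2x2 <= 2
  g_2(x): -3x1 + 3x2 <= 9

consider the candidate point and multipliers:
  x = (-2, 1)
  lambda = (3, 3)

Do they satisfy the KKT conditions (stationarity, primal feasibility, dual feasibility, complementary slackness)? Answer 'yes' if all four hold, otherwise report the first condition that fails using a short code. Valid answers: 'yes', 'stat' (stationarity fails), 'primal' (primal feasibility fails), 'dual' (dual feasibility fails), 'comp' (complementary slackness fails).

Gradient of f: grad f(x) = Q x + c = (9, -15)
Constraint values g_i(x) = a_i^T x - b_i:
  g_1((-2, 1)) = 0
  g_2((-2, 1)) = 0
Stationarity residual: grad f(x) + sum_i lambda_i a_i = (0, 0)
  -> stationarity OK
Primal feasibility (all g_i <= 0): OK
Dual feasibility (all lambda_i >= 0): OK
Complementary slackness (lambda_i * g_i(x) = 0 for all i): OK

Verdict: yes, KKT holds.

yes


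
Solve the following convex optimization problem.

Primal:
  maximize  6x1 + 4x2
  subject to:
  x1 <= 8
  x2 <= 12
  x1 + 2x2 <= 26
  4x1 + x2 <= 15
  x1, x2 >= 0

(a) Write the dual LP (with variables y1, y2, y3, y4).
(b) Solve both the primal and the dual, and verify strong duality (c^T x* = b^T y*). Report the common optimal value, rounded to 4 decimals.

The standard primal-dual pair for 'max c^T x s.t. A x <= b, x >= 0' is:
  Dual:  min b^T y  s.t.  A^T y >= c,  y >= 0.

So the dual LP is:
  minimize  8y1 + 12y2 + 26y3 + 15y4
  subject to:
    y1 + y3 + 4y4 >= 6
    y2 + 2y3 + y4 >= 4
    y1, y2, y3, y4 >= 0

Solving the primal: x* = (0.75, 12).
  primal value c^T x* = 52.5.
Solving the dual: y* = (0, 2.5, 0, 1.5).
  dual value b^T y* = 52.5.
Strong duality: c^T x* = b^T y*. Confirmed.

52.5


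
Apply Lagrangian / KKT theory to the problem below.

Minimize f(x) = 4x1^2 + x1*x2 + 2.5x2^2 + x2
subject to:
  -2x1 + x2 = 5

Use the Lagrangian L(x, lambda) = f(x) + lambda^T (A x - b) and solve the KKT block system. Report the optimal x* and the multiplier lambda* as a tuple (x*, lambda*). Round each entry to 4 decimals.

Form the Lagrangian:
  L(x, lambda) = (1/2) x^T Q x + c^T x + lambda^T (A x - b)
Stationarity (grad_x L = 0): Q x + c + A^T lambda = 0.
Primal feasibility: A x = b.

This gives the KKT block system:
  [ Q   A^T ] [ x     ]   [-c ]
  [ A    0  ] [ lambda ] = [ b ]

Solving the linear system:
  x*      = (-1.7812, 1.4375)
  lambda* = (-6.4062)
  f(x*)   = 16.7344

x* = (-1.7812, 1.4375), lambda* = (-6.4062)


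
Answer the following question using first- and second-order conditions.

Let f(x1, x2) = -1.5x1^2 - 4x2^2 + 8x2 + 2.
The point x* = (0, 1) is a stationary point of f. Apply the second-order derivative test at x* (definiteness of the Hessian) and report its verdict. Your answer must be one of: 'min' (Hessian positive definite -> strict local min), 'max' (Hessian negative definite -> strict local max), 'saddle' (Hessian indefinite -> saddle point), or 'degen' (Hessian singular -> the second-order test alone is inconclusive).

Compute the Hessian H = grad^2 f:
  H = [[-3, 0], [0, -8]]
Verify stationarity: grad f(x*) = H x* + g = (0, 0).
Eigenvalues of H: -8, -3.
Both eigenvalues < 0, so H is negative definite -> x* is a strict local max.

max


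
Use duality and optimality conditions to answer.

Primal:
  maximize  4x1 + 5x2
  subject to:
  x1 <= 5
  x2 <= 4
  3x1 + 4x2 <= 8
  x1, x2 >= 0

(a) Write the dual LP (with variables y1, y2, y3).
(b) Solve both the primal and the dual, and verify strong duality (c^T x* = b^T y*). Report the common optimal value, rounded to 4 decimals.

The standard primal-dual pair for 'max c^T x s.t. A x <= b, x >= 0' is:
  Dual:  min b^T y  s.t.  A^T y >= c,  y >= 0.

So the dual LP is:
  minimize  5y1 + 4y2 + 8y3
  subject to:
    y1 + 3y3 >= 4
    y2 + 4y3 >= 5
    y1, y2, y3 >= 0

Solving the primal: x* = (2.6667, 0).
  primal value c^T x* = 10.6667.
Solving the dual: y* = (0, 0, 1.3333).
  dual value b^T y* = 10.6667.
Strong duality: c^T x* = b^T y*. Confirmed.

10.6667


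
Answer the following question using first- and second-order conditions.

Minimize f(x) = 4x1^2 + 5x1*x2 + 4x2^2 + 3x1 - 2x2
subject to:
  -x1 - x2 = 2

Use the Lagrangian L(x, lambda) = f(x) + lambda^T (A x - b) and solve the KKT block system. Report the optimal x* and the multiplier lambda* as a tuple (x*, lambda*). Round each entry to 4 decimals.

Form the Lagrangian:
  L(x, lambda) = (1/2) x^T Q x + c^T x + lambda^T (A x - b)
Stationarity (grad_x L = 0): Q x + c + A^T lambda = 0.
Primal feasibility: A x = b.

This gives the KKT block system:
  [ Q   A^T ] [ x     ]   [-c ]
  [ A    0  ] [ lambda ] = [ b ]

Solving the linear system:
  x*      = (-1.8333, -0.1667)
  lambda* = (-12.5)
  f(x*)   = 9.9167

x* = (-1.8333, -0.1667), lambda* = (-12.5)


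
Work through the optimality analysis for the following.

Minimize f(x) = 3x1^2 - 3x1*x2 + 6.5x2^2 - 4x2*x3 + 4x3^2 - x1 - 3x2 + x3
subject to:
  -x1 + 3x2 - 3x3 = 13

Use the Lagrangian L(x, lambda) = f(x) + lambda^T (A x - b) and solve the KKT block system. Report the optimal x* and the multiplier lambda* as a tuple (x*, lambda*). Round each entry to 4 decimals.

Form the Lagrangian:
  L(x, lambda) = (1/2) x^T Q x + c^T x + lambda^T (A x - b)
Stationarity (grad_x L = 0): Q x + c + A^T lambda = 0.
Primal feasibility: A x = b.

This gives the KKT block system:
  [ Q   A^T ] [ x     ]   [-c ]
  [ A    0  ] [ lambda ] = [ b ]

Solving the linear system:
  x*      = (-0.6939, 1.2559, -2.8462)
  lambda* = (-8.9309)
  f(x*)   = 55.0911

x* = (-0.6939, 1.2559, -2.8462), lambda* = (-8.9309)


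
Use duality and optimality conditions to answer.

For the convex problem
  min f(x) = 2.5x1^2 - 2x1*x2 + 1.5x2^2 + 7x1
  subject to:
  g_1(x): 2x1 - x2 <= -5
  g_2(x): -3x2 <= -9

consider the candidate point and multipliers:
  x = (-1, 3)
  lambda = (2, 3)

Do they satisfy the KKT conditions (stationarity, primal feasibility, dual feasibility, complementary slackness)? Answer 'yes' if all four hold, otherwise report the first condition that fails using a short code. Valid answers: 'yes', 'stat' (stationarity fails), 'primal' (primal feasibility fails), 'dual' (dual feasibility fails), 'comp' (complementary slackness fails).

Gradient of f: grad f(x) = Q x + c = (-4, 11)
Constraint values g_i(x) = a_i^T x - b_i:
  g_1((-1, 3)) = 0
  g_2((-1, 3)) = 0
Stationarity residual: grad f(x) + sum_i lambda_i a_i = (0, 0)
  -> stationarity OK
Primal feasibility (all g_i <= 0): OK
Dual feasibility (all lambda_i >= 0): OK
Complementary slackness (lambda_i * g_i(x) = 0 for all i): OK

Verdict: yes, KKT holds.

yes


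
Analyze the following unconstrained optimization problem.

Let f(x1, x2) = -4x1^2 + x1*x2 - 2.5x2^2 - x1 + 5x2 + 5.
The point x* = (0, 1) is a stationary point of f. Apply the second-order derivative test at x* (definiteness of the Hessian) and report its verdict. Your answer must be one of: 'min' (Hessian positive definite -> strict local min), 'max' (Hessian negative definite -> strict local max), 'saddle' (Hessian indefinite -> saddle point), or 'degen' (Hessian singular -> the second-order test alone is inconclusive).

Compute the Hessian H = grad^2 f:
  H = [[-8, 1], [1, -5]]
Verify stationarity: grad f(x*) = H x* + g = (0, 0).
Eigenvalues of H: -8.3028, -4.6972.
Both eigenvalues < 0, so H is negative definite -> x* is a strict local max.

max


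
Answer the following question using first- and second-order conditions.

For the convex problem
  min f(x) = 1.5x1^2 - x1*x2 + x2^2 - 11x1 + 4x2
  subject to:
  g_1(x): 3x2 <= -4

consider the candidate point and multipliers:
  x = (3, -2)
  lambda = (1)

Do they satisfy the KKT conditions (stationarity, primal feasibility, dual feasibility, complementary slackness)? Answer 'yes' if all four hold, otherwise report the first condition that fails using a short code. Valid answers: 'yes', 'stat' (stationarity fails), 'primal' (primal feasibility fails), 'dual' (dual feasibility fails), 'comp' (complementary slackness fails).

Gradient of f: grad f(x) = Q x + c = (0, -3)
Constraint values g_i(x) = a_i^T x - b_i:
  g_1((3, -2)) = -2
Stationarity residual: grad f(x) + sum_i lambda_i a_i = (0, 0)
  -> stationarity OK
Primal feasibility (all g_i <= 0): OK
Dual feasibility (all lambda_i >= 0): OK
Complementary slackness (lambda_i * g_i(x) = 0 for all i): FAILS

Verdict: the first failing condition is complementary_slackness -> comp.

comp


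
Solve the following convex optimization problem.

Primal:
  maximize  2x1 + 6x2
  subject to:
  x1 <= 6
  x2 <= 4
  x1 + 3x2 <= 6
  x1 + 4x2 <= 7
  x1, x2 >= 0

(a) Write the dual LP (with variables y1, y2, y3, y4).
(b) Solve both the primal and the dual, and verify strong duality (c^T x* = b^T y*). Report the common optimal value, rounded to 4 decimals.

The standard primal-dual pair for 'max c^T x s.t. A x <= b, x >= 0' is:
  Dual:  min b^T y  s.t.  A^T y >= c,  y >= 0.

So the dual LP is:
  minimize  6y1 + 4y2 + 6y3 + 7y4
  subject to:
    y1 + y3 + y4 >= 2
    y2 + 3y3 + 4y4 >= 6
    y1, y2, y3, y4 >= 0

Solving the primal: x* = (6, 0).
  primal value c^T x* = 12.
Solving the dual: y* = (0, 0, 2, 0).
  dual value b^T y* = 12.
Strong duality: c^T x* = b^T y*. Confirmed.

12


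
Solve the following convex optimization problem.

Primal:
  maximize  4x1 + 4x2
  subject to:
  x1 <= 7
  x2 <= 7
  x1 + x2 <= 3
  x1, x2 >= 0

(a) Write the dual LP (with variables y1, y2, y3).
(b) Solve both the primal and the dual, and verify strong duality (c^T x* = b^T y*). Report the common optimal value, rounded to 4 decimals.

The standard primal-dual pair for 'max c^T x s.t. A x <= b, x >= 0' is:
  Dual:  min b^T y  s.t.  A^T y >= c,  y >= 0.

So the dual LP is:
  minimize  7y1 + 7y2 + 3y3
  subject to:
    y1 + y3 >= 4
    y2 + y3 >= 4
    y1, y2, y3 >= 0

Solving the primal: x* = (3, 0).
  primal value c^T x* = 12.
Solving the dual: y* = (0, 0, 4).
  dual value b^T y* = 12.
Strong duality: c^T x* = b^T y*. Confirmed.

12


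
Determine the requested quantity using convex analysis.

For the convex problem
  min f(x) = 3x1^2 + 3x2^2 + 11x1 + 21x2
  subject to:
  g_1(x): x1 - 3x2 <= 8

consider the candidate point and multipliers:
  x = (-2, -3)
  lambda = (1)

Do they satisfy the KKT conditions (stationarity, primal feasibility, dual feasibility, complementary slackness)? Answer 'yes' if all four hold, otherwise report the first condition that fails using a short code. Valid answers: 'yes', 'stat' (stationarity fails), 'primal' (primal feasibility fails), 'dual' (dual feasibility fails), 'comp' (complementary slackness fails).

Gradient of f: grad f(x) = Q x + c = (-1, 3)
Constraint values g_i(x) = a_i^T x - b_i:
  g_1((-2, -3)) = -1
Stationarity residual: grad f(x) + sum_i lambda_i a_i = (0, 0)
  -> stationarity OK
Primal feasibility (all g_i <= 0): OK
Dual feasibility (all lambda_i >= 0): OK
Complementary slackness (lambda_i * g_i(x) = 0 for all i): FAILS

Verdict: the first failing condition is complementary_slackness -> comp.

comp


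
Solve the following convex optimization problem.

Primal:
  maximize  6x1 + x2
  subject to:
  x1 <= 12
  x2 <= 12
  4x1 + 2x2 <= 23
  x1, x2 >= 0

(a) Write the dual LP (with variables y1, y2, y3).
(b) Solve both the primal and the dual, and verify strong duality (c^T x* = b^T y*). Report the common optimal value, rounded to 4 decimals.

The standard primal-dual pair for 'max c^T x s.t. A x <= b, x >= 0' is:
  Dual:  min b^T y  s.t.  A^T y >= c,  y >= 0.

So the dual LP is:
  minimize  12y1 + 12y2 + 23y3
  subject to:
    y1 + 4y3 >= 6
    y2 + 2y3 >= 1
    y1, y2, y3 >= 0

Solving the primal: x* = (5.75, 0).
  primal value c^T x* = 34.5.
Solving the dual: y* = (0, 0, 1.5).
  dual value b^T y* = 34.5.
Strong duality: c^T x* = b^T y*. Confirmed.

34.5


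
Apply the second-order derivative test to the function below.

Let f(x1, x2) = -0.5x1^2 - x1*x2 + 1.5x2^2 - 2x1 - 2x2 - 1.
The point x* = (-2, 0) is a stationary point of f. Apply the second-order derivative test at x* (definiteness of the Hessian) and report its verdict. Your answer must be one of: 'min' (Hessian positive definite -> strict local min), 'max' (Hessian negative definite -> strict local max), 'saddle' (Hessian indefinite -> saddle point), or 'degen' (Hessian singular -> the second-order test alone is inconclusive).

Compute the Hessian H = grad^2 f:
  H = [[-1, -1], [-1, 3]]
Verify stationarity: grad f(x*) = H x* + g = (0, 0).
Eigenvalues of H: -1.2361, 3.2361.
Eigenvalues have mixed signs, so H is indefinite -> x* is a saddle point.

saddle


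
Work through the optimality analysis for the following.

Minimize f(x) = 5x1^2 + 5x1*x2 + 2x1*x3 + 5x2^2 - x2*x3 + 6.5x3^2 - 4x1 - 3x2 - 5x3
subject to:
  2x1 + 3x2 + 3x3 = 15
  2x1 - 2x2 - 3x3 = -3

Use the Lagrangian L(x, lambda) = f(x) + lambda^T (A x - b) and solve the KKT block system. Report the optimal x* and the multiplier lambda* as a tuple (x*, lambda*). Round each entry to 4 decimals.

Form the Lagrangian:
  L(x, lambda) = (1/2) x^T Q x + c^T x + lambda^T (A x - b)
Stationarity (grad_x L = 0): Q x + c + A^T lambda = 0.
Primal feasibility: A x = b.

This gives the KKT block system:
  [ Q   A^T ] [ x     ]   [-c ]
  [ A    0  ] [ lambda ] = [ b ]

Solving the linear system:
  x*      = (2.5887, 1.6452, 1.629)
  lambda* = (-11.6276, -5.058)
  f(x*)   = 67.9021

x* = (2.5887, 1.6452, 1.629), lambda* = (-11.6276, -5.058)


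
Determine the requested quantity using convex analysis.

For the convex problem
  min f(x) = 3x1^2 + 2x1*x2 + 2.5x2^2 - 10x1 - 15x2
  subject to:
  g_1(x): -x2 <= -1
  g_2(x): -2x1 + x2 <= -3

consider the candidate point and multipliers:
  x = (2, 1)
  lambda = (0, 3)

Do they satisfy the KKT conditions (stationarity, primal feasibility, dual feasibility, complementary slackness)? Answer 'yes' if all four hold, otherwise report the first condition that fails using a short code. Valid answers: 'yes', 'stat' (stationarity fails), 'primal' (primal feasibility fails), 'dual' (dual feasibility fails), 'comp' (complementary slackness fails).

Gradient of f: grad f(x) = Q x + c = (4, -6)
Constraint values g_i(x) = a_i^T x - b_i:
  g_1((2, 1)) = 0
  g_2((2, 1)) = 0
Stationarity residual: grad f(x) + sum_i lambda_i a_i = (-2, -3)
  -> stationarity FAILS
Primal feasibility (all g_i <= 0): OK
Dual feasibility (all lambda_i >= 0): OK
Complementary slackness (lambda_i * g_i(x) = 0 for all i): OK

Verdict: the first failing condition is stationarity -> stat.

stat


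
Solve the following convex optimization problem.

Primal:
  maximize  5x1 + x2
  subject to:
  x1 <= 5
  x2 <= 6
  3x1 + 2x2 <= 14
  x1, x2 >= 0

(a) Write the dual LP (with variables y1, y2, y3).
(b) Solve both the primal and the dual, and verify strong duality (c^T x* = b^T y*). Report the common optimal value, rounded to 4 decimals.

The standard primal-dual pair for 'max c^T x s.t. A x <= b, x >= 0' is:
  Dual:  min b^T y  s.t.  A^T y >= c,  y >= 0.

So the dual LP is:
  minimize  5y1 + 6y2 + 14y3
  subject to:
    y1 + 3y3 >= 5
    y2 + 2y3 >= 1
    y1, y2, y3 >= 0

Solving the primal: x* = (4.6667, 0).
  primal value c^T x* = 23.3333.
Solving the dual: y* = (0, 0, 1.6667).
  dual value b^T y* = 23.3333.
Strong duality: c^T x* = b^T y*. Confirmed.

23.3333


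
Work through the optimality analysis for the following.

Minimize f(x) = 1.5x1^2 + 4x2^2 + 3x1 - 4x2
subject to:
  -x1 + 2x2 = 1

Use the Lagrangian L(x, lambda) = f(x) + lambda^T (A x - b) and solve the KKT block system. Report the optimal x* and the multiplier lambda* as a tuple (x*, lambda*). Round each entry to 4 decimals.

Form the Lagrangian:
  L(x, lambda) = (1/2) x^T Q x + c^T x + lambda^T (A x - b)
Stationarity (grad_x L = 0): Q x + c + A^T lambda = 0.
Primal feasibility: A x = b.

This gives the KKT block system:
  [ Q   A^T ] [ x     ]   [-c ]
  [ A    0  ] [ lambda ] = [ b ]

Solving the linear system:
  x*      = (-0.6, 0.2)
  lambda* = (1.2)
  f(x*)   = -1.9

x* = (-0.6, 0.2), lambda* = (1.2)


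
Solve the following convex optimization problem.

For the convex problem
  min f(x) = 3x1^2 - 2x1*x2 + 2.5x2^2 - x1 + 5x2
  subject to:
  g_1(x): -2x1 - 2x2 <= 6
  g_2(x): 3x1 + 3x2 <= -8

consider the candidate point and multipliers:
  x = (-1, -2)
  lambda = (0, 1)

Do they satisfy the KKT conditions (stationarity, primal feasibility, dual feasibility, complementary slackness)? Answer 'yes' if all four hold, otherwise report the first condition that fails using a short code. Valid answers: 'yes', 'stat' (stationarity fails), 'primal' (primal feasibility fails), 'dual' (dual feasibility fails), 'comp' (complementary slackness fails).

Gradient of f: grad f(x) = Q x + c = (-3, -3)
Constraint values g_i(x) = a_i^T x - b_i:
  g_1((-1, -2)) = 0
  g_2((-1, -2)) = -1
Stationarity residual: grad f(x) + sum_i lambda_i a_i = (0, 0)
  -> stationarity OK
Primal feasibility (all g_i <= 0): OK
Dual feasibility (all lambda_i >= 0): OK
Complementary slackness (lambda_i * g_i(x) = 0 for all i): FAILS

Verdict: the first failing condition is complementary_slackness -> comp.

comp


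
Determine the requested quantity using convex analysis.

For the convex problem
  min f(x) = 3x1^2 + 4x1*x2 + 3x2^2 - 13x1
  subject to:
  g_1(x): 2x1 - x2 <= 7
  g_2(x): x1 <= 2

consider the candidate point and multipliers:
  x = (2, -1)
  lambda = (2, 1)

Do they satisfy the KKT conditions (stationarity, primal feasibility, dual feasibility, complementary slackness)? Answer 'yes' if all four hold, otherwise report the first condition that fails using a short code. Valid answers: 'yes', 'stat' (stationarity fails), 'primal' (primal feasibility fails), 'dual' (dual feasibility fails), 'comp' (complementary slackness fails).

Gradient of f: grad f(x) = Q x + c = (-5, 2)
Constraint values g_i(x) = a_i^T x - b_i:
  g_1((2, -1)) = -2
  g_2((2, -1)) = 0
Stationarity residual: grad f(x) + sum_i lambda_i a_i = (0, 0)
  -> stationarity OK
Primal feasibility (all g_i <= 0): OK
Dual feasibility (all lambda_i >= 0): OK
Complementary slackness (lambda_i * g_i(x) = 0 for all i): FAILS

Verdict: the first failing condition is complementary_slackness -> comp.

comp


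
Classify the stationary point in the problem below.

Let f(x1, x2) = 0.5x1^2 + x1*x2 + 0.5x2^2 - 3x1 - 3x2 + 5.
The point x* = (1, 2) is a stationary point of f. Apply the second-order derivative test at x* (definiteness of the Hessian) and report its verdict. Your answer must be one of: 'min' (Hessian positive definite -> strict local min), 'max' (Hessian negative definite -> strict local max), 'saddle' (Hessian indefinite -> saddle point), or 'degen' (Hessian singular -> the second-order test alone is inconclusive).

Compute the Hessian H = grad^2 f:
  H = [[1, 1], [1, 1]]
Verify stationarity: grad f(x*) = H x* + g = (0, 0).
Eigenvalues of H: 0, 2.
H has a zero eigenvalue (singular; positive semidefinite but not definite), so H is neither positive definite, negative definite, nor indefinite. The second-order test alone is inconclusive -> degen.
(Indeed, f is constant along the null direction of H through x*, so x* is not a strict local extremum.)

degen


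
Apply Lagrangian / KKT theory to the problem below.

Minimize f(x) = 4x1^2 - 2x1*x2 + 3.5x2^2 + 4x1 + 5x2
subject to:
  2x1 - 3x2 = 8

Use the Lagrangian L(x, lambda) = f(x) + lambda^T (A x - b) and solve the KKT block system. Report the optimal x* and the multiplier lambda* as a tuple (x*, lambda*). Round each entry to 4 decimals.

Form the Lagrangian:
  L(x, lambda) = (1/2) x^T Q x + c^T x + lambda^T (A x - b)
Stationarity (grad_x L = 0): Q x + c + A^T lambda = 0.
Primal feasibility: A x = b.

This gives the KKT block system:
  [ Q   A^T ] [ x     ]   [-c ]
  [ A    0  ] [ lambda ] = [ b ]

Solving the linear system:
  x*      = (-0.0263, -2.6842)
  lambda* = (-4.5789)
  f(x*)   = 11.5526

x* = (-0.0263, -2.6842), lambda* = (-4.5789)


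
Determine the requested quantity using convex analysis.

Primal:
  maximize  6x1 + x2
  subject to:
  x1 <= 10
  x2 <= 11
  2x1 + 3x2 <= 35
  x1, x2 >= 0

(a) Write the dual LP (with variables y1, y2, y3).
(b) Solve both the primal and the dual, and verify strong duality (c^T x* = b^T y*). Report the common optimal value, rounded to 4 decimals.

The standard primal-dual pair for 'max c^T x s.t. A x <= b, x >= 0' is:
  Dual:  min b^T y  s.t.  A^T y >= c,  y >= 0.

So the dual LP is:
  minimize  10y1 + 11y2 + 35y3
  subject to:
    y1 + 2y3 >= 6
    y2 + 3y3 >= 1
    y1, y2, y3 >= 0

Solving the primal: x* = (10, 5).
  primal value c^T x* = 65.
Solving the dual: y* = (5.3333, 0, 0.3333).
  dual value b^T y* = 65.
Strong duality: c^T x* = b^T y*. Confirmed.

65


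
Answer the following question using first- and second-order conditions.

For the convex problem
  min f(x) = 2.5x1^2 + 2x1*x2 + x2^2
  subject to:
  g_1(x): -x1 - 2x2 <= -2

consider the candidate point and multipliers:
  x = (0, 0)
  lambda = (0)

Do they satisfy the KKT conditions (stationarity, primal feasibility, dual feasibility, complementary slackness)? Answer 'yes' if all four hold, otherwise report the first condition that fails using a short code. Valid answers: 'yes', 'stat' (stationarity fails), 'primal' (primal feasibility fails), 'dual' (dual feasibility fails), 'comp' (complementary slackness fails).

Gradient of f: grad f(x) = Q x + c = (0, 0)
Constraint values g_i(x) = a_i^T x - b_i:
  g_1((0, 0)) = 2
Stationarity residual: grad f(x) + sum_i lambda_i a_i = (0, 0)
  -> stationarity OK
Primal feasibility (all g_i <= 0): FAILS
Dual feasibility (all lambda_i >= 0): OK
Complementary slackness (lambda_i * g_i(x) = 0 for all i): OK

Verdict: the first failing condition is primal_feasibility -> primal.

primal


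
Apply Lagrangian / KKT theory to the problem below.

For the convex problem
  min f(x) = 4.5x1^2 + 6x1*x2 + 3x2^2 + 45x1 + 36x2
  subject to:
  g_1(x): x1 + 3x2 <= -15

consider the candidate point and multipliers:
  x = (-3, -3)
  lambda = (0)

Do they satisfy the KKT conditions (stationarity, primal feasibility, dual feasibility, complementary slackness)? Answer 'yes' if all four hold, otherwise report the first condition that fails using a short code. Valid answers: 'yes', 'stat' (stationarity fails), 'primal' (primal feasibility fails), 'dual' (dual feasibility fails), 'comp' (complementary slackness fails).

Gradient of f: grad f(x) = Q x + c = (0, 0)
Constraint values g_i(x) = a_i^T x - b_i:
  g_1((-3, -3)) = 3
Stationarity residual: grad f(x) + sum_i lambda_i a_i = (0, 0)
  -> stationarity OK
Primal feasibility (all g_i <= 0): FAILS
Dual feasibility (all lambda_i >= 0): OK
Complementary slackness (lambda_i * g_i(x) = 0 for all i): OK

Verdict: the first failing condition is primal_feasibility -> primal.

primal


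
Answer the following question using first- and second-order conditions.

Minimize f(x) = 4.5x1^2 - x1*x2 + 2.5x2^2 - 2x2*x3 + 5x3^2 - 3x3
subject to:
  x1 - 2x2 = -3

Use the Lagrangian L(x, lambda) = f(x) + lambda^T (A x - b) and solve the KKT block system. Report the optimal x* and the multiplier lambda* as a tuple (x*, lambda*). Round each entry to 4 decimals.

Form the Lagrangian:
  L(x, lambda) = (1/2) x^T Q x + c^T x + lambda^T (A x - b)
Stationarity (grad_x L = 0): Q x + c + A^T lambda = 0.
Primal feasibility: A x = b.

This gives the KKT block system:
  [ Q   A^T ] [ x     ]   [-c ]
  [ A    0  ] [ lambda ] = [ b ]

Solving the linear system:
  x*      = (-0.1803, 1.4098, 0.582)
  lambda* = (3.0328)
  f(x*)   = 3.6762

x* = (-0.1803, 1.4098, 0.582), lambda* = (3.0328)


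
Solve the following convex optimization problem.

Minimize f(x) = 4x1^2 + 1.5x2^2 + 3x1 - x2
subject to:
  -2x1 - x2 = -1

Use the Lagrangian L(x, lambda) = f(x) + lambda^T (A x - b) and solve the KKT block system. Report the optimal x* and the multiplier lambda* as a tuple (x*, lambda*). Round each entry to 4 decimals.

Form the Lagrangian:
  L(x, lambda) = (1/2) x^T Q x + c^T x + lambda^T (A x - b)
Stationarity (grad_x L = 0): Q x + c + A^T lambda = 0.
Primal feasibility: A x = b.

This gives the KKT block system:
  [ Q   A^T ] [ x     ]   [-c ]
  [ A    0  ] [ lambda ] = [ b ]

Solving the linear system:
  x*      = (0.05, 0.9)
  lambda* = (1.7)
  f(x*)   = 0.475

x* = (0.05, 0.9), lambda* = (1.7)


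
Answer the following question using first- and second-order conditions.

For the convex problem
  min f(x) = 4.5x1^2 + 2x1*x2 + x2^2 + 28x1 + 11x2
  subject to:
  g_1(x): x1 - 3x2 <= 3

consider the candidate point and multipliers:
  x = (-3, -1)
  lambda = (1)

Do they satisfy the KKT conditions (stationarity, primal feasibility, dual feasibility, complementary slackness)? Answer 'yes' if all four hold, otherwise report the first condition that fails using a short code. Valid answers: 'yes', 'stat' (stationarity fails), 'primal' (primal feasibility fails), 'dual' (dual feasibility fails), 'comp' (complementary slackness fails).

Gradient of f: grad f(x) = Q x + c = (-1, 3)
Constraint values g_i(x) = a_i^T x - b_i:
  g_1((-3, -1)) = -3
Stationarity residual: grad f(x) + sum_i lambda_i a_i = (0, 0)
  -> stationarity OK
Primal feasibility (all g_i <= 0): OK
Dual feasibility (all lambda_i >= 0): OK
Complementary slackness (lambda_i * g_i(x) = 0 for all i): FAILS

Verdict: the first failing condition is complementary_slackness -> comp.

comp


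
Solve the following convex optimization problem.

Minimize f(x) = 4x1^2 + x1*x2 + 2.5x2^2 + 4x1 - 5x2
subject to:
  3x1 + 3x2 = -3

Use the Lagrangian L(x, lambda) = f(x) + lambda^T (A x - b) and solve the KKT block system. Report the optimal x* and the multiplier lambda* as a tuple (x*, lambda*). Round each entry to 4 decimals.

Form the Lagrangian:
  L(x, lambda) = (1/2) x^T Q x + c^T x + lambda^T (A x - b)
Stationarity (grad_x L = 0): Q x + c + A^T lambda = 0.
Primal feasibility: A x = b.

This gives the KKT block system:
  [ Q   A^T ] [ x     ]   [-c ]
  [ A    0  ] [ lambda ] = [ b ]

Solving the linear system:
  x*      = (-1.1818, 0.1818)
  lambda* = (1.7576)
  f(x*)   = -0.1818

x* = (-1.1818, 0.1818), lambda* = (1.7576)


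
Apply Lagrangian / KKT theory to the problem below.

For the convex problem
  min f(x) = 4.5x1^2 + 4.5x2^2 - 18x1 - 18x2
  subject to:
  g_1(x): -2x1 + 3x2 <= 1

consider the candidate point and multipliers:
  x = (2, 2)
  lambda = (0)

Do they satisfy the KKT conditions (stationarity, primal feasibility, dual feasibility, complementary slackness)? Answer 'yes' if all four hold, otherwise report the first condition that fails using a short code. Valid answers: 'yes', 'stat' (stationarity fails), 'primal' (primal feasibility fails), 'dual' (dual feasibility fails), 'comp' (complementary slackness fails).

Gradient of f: grad f(x) = Q x + c = (0, 0)
Constraint values g_i(x) = a_i^T x - b_i:
  g_1((2, 2)) = 1
Stationarity residual: grad f(x) + sum_i lambda_i a_i = (0, 0)
  -> stationarity OK
Primal feasibility (all g_i <= 0): FAILS
Dual feasibility (all lambda_i >= 0): OK
Complementary slackness (lambda_i * g_i(x) = 0 for all i): OK

Verdict: the first failing condition is primal_feasibility -> primal.

primal


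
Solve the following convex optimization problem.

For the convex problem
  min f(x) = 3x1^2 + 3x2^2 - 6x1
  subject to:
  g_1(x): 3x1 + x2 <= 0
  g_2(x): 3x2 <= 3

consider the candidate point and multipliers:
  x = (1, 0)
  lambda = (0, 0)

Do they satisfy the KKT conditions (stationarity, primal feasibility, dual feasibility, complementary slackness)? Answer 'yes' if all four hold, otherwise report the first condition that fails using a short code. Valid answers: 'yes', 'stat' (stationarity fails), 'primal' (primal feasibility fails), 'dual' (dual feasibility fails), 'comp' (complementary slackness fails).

Gradient of f: grad f(x) = Q x + c = (0, 0)
Constraint values g_i(x) = a_i^T x - b_i:
  g_1((1, 0)) = 3
  g_2((1, 0)) = -3
Stationarity residual: grad f(x) + sum_i lambda_i a_i = (0, 0)
  -> stationarity OK
Primal feasibility (all g_i <= 0): FAILS
Dual feasibility (all lambda_i >= 0): OK
Complementary slackness (lambda_i * g_i(x) = 0 for all i): OK

Verdict: the first failing condition is primal_feasibility -> primal.

primal


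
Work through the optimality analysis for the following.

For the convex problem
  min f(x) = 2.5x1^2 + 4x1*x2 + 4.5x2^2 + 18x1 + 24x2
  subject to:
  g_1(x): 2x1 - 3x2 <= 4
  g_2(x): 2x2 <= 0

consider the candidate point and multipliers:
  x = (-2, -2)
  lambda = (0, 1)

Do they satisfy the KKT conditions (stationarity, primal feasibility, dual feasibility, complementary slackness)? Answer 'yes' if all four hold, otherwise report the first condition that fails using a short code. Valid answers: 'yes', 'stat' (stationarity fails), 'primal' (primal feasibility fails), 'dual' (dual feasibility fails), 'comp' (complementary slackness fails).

Gradient of f: grad f(x) = Q x + c = (0, -2)
Constraint values g_i(x) = a_i^T x - b_i:
  g_1((-2, -2)) = -2
  g_2((-2, -2)) = -4
Stationarity residual: grad f(x) + sum_i lambda_i a_i = (0, 0)
  -> stationarity OK
Primal feasibility (all g_i <= 0): OK
Dual feasibility (all lambda_i >= 0): OK
Complementary slackness (lambda_i * g_i(x) = 0 for all i): FAILS

Verdict: the first failing condition is complementary_slackness -> comp.

comp
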